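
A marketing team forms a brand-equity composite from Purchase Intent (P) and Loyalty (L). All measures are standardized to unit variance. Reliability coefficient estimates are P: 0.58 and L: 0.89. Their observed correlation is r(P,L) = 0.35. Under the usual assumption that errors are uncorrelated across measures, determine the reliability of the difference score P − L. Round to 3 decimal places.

Var(P−L) = 1 + 1 − 2·0.35 = 2 − 0.7 = 1.3.
Because errors are independent across components, Cov(Tᵢ,Tⱼ) = Cov(Xᵢ,Xⱼ); the off-diagonal part of the true-score variance is the same as above.
True-score variance = [0.58 + 0.89] − 0.7 = 1.47 − 0.7 = 0.77.
Reliability = 0.77 / 1.3 = 0.592.

0.592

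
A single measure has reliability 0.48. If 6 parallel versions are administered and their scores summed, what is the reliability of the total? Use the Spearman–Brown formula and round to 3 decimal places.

0.847

ρ_k = kρ / (1 + (k−1)ρ) = 6·0.48 / (1 + 5·0.48) = 2.880 / 3.400 = 0.847.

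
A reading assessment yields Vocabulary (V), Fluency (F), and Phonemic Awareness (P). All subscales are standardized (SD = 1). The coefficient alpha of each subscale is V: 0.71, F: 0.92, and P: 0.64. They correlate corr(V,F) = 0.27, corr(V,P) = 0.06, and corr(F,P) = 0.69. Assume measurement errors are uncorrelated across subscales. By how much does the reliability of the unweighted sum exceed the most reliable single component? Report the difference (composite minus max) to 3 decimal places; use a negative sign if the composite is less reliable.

-0.065

Var(sum) = 3 + 2.04 = 5.04; true-score variance = 2.27 + 2.04 = 4.31; composite reliability = 0.8552.
Max component reliability = 0.9200.
Difference = 0.8552 − 0.9200 = -0.065.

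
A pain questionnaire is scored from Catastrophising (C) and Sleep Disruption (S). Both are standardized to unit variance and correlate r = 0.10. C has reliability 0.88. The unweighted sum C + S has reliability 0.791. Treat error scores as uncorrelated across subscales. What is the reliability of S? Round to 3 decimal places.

0.660

Var(C+S) = 2 + 2·0.10 = 2.200.
True-score variance = ρ_C + ρ_S + 2·0.10, so 0.791 = (0.88 + ρ_S + 0.20) / 2.200.
ρ_S = 0.791·2.200 − 0.88 − 0.20 = 0.660.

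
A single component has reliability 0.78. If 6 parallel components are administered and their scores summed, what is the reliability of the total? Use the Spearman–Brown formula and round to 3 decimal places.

ρ_k = kρ / (1 + (k−1)ρ) = 6·0.78 / (1 + 5·0.78) = 4.680 / 4.900 = 0.955.

0.955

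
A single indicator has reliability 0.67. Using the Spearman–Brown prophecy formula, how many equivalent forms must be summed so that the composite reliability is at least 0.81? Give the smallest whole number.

k ≥ ρ*(1−ρ₁)/(ρ₁(1−ρ*)) = 0.81·0.33 / (0.67·0.19) = 2.100.
Smallest integer k = 3.

3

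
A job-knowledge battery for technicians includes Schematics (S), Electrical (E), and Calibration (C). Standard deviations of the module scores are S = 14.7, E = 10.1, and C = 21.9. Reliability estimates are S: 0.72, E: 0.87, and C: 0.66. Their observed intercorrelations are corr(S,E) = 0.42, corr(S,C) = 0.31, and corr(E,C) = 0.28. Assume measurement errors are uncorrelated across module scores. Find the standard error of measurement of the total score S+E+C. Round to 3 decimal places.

Var(total) = 797.71 + 448.178 = 1245.89.
True-score variance = 560.876 + 448.178 = 1009.05, so reliability = 0.8099.
Error variance = 1245.89 − 1009.05 = 236.834; SEM = √236.834 = 15.389.

15.389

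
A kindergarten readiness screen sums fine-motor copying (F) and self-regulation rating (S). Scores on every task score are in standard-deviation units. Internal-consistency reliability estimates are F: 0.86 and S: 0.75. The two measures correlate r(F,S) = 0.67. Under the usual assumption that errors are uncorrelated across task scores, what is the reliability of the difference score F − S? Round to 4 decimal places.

0.4091

Var(F−S) = 1 + 1 − 2·0.67 = 2 − 1.34 = 0.66.
With uncorrelated errors the cross-covariances are all true-score covariance, so they carry over unchanged; only the diagonal terms shrink to ρᵢσᵢ².
True-score variance = [0.86 + 0.75] − 1.34 = 1.61 − 1.34 = 0.27.
Reliability = 0.27 / 0.66 = 0.4091.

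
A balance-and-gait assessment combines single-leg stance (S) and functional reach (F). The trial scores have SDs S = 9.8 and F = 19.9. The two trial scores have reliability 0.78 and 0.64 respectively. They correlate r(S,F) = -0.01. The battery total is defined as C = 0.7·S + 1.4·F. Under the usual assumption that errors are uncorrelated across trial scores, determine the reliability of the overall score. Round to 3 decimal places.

Var(C) = 0.7²·9.8² + 1.4²·19.9² + 2·[0.98·9.8·19.9·(-0.01)] = 823.239 − 3.82239 = 819.417.
Because errors are independent across components, Cov(Tᵢ,Tⱼ) = Cov(Xᵢ,Xⱼ); the off-diagonal part of the true-score variance is the same as above.
True-score variance = [0.7²·9.8²·0.78 + 1.4²·19.9²·0.64] − 3.82239 = 533.461 − 3.82239 = 529.639.
Reliability = 529.639 / 819.417 = 0.646.

0.646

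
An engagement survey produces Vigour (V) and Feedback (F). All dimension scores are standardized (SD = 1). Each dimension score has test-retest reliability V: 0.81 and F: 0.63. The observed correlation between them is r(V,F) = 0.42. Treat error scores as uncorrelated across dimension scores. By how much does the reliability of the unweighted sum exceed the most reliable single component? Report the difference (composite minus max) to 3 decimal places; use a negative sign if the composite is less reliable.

Var(sum) = 2 + 0.84 = 2.84; true-score variance = 1.44 + 0.84 = 2.28; composite reliability = 0.8028.
Max component reliability = 0.8100.
Difference = 0.8028 − 0.8100 = -0.007.

-0.007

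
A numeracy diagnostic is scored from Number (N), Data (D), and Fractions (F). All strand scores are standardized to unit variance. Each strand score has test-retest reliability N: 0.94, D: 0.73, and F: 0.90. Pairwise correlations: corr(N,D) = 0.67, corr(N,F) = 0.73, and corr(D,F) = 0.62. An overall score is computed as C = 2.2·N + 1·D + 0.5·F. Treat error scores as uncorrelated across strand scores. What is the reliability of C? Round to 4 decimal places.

0.9480

Var(C) = 2.2² + 1 + 0.5² + 2·[2.2·0.67 + 1.1·0.73 + 0.5·0.62] = 6.09 + 5.174 = 11.264.
Because errors are independent across components, Cov(Tᵢ,Tⱼ) = Cov(Xᵢ,Xⱼ); the off-diagonal part of the true-score variance is the same as above.
True-score variance = [2.2²·0.94 + 0.73 + 0.5²·0.90] + 5.174 = 5.5046 + 5.174 = 10.6786.
Reliability = 10.6786 / 11.264 = 0.9480.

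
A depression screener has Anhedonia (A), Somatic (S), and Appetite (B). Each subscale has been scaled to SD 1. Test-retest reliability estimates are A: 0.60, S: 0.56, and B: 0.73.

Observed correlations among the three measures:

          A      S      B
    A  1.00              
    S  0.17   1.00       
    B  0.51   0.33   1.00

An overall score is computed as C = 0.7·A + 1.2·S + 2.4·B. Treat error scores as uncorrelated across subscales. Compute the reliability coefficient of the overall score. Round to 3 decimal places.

0.794

Var(C) = 0.7² + 1.2² + 2.4² + 2·[0.84·0.17 + 1.68·0.51 + 2.88·0.33] = 7.69 + 3.9 = 11.59.
Because errors are independent across components, Cov(Tᵢ,Tⱼ) = Cov(Xᵢ,Xⱼ); the off-diagonal part of the true-score variance is the same as above.
True-score variance = [0.7²·0.60 + 1.2²·0.56 + 2.4²·0.73] + 3.9 = 5.3052 + 3.9 = 9.2052.
Reliability = 9.2052 / 11.59 = 0.794.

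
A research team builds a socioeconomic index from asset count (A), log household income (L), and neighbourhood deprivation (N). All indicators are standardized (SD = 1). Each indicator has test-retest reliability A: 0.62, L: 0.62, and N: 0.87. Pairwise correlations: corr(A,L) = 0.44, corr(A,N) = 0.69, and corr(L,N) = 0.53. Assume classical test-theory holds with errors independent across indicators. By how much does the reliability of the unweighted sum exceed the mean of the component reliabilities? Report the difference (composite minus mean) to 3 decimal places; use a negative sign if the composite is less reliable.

Var(sum) = 3 + 3.32 = 6.32; true-score variance = 2.11 + 3.32 = 5.43; composite reliability = 0.8592.
Mean component reliability = 0.7033.
Difference = 0.8592 − 0.7033 = 0.156.

0.156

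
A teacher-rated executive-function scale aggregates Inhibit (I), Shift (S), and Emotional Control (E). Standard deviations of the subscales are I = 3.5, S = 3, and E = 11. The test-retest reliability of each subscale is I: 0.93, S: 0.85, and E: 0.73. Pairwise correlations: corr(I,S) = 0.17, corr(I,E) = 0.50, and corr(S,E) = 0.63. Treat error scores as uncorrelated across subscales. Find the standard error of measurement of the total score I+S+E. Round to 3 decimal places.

Var(total) = 142.25 + 83.65 = 225.9.
True-score variance = 107.373 + 83.65 = 191.023, so reliability = 0.8456.
Error variance = 225.9 − 191.023 = 34.8775; SEM = √34.8775 = 5.906.

5.906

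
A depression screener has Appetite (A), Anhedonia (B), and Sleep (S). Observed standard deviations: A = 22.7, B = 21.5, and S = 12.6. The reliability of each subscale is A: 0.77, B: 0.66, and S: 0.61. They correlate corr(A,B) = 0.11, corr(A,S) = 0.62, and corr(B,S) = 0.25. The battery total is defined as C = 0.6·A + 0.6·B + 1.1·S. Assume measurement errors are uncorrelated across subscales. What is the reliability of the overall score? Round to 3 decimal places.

Var(C) = 0.6²·22.7² + 0.6²·21.5² + 1.1²·12.6² + 2·[0.36·22.7·21.5·0.11 + 0.66·22.7·12.6·0.62 + 0.66·21.5·12.6·0.25] = 544.014 + 362.129 = 906.143.
With uncorrelated errors the cross-covariances are all true-score covariance, so they carry over unchanged; only the diagonal terms shrink to ρᵢσᵢ².
True-score variance = [0.6²·22.7²·0.77 + 0.6²·21.5²·0.66 + 1.1²·12.6²·0.61] + 362.129 = 369.85 + 362.129 = 731.979.
Reliability = 731.979 / 906.143 = 0.808.

0.808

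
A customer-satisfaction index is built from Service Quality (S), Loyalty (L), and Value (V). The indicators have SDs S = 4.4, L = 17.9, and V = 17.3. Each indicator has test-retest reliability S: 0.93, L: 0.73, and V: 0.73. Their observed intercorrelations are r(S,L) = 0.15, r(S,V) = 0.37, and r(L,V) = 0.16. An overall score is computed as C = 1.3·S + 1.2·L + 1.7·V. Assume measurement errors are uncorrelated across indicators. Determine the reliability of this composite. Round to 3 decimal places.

Var(C) = 1.3²·4.4² + 1.2²·17.9² + 1.7²·17.3² + 2·[1.56·4.4·17.9·0.15 + 2.21·4.4·17.3·0.37 + 2.04·17.9·17.3·0.16] = 1359.06 + 363.499 = 1722.56.
With uncorrelated errors the cross-covariances are all true-score covariance, so they carry over unchanged; only the diagonal terms shrink to ρᵢσᵢ².
True-score variance = [1.3²·4.4²·0.93 + 1.2²·17.9²·0.73 + 1.7²·17.3²·0.73] + 363.499 = 998.655 + 363.499 = 1362.15.
Reliability = 1362.15 / 1722.56 = 0.791.

0.791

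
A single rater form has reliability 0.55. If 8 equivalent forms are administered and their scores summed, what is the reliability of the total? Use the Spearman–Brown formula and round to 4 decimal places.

0.9072

ρ_k = kρ / (1 + (k−1)ρ) = 8·0.55 / (1 + 7·0.55) = 4.400 / 4.850 = 0.9072.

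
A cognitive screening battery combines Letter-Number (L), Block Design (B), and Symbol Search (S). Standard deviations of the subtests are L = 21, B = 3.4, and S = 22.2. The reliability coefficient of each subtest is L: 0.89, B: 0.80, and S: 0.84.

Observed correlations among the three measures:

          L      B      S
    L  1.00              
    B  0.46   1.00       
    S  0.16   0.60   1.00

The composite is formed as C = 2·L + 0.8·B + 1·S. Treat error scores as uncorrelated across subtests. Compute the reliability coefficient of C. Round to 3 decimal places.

0.900

Var(C) = 2²·21² + 0.8²·3.4² + 22.2² + 2·[1.6·21·3.4·0.46 + 2·21·22.2·0.16 + 0.8·3.4·22.2·0.60] = 2264.24 + 475.93 = 2740.17.
Because errors are independent across components, Cov(Tᵢ,Tⱼ) = Cov(Xᵢ,Xⱼ); the off-diagonal part of the true-score variance is the same as above.
True-score variance = [2²·21²·0.89 + 0.8²·3.4²·0.80 + 22.2²·0.84] + 475.93 = 1989.86 + 475.93 = 2465.79.
Reliability = 2465.79 / 2740.17 = 0.900.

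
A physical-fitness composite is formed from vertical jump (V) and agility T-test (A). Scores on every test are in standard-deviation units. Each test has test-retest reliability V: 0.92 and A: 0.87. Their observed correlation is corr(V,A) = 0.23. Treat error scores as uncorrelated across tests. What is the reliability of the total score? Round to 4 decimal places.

0.9146

Var(V+A) = 2 + 2·[0.23] = 2 + 0.46 = 2.46.
Because errors are independent across components, Cov(Tᵢ,Tⱼ) = Cov(Xᵢ,Xⱼ); the off-diagonal part of the true-score variance is the same as above.
True-score variance = [0.92 + 0.87] + 0.46 = 1.79 + 0.46 = 2.25.
Reliability = 2.25 / 2.46 = 0.9146.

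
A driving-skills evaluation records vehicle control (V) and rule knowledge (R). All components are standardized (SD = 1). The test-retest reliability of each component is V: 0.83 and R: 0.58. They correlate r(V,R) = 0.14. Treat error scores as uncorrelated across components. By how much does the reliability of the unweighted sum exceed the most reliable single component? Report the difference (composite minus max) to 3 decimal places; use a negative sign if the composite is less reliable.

-0.089

Var(sum) = 2 + 0.28 = 2.28; true-score variance = 1.41 + 0.28 = 1.69; composite reliability = 0.7412.
Max component reliability = 0.8300.
Difference = 0.7412 − 0.8300 = -0.089.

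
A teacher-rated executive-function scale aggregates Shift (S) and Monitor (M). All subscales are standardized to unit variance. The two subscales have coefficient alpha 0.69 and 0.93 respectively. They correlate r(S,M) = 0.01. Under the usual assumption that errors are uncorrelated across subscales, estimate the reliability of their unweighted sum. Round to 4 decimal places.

Var(S+M) = 2 + 2·[0.01] = 2 + 0.02 = 2.02.
Under uncorrelated errors the observed covariances equal the true-score covariances, so only the own-variance terms attenuate.
True-score variance = [0.69 + 0.93] + 0.02 = 1.62 + 0.02 = 1.64.
Reliability = 1.64 / 2.02 = 0.8119.

0.8119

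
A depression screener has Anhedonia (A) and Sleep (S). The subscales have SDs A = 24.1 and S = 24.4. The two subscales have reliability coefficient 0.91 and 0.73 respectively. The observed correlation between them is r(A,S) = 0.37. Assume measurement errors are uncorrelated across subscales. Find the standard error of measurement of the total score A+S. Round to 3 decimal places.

14.595

Var(total) = 1176.17 + 435.15 = 1611.32.
True-score variance = 963.15 + 435.15 = 1398.3, so reliability = 0.8678.
Error variance = 1611.32 − 1398.3 = 213.02; SEM = √213.02 = 14.595.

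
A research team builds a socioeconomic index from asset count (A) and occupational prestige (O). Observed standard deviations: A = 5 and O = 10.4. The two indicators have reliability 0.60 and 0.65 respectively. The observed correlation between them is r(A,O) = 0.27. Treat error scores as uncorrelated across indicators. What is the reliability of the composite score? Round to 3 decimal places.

Var(A+O) = 5² + 10.4² + 2·[5·10.4·0.27] = 133.16 + 28.08 = 161.24.
Under uncorrelated errors the observed covariances equal the true-score covariances, so only the own-variance terms attenuate.
True-score variance = [5²·0.60 + 10.4²·0.65] + 28.08 = 85.304 + 28.08 = 113.384.
Reliability = 113.384 / 161.24 = 0.703.

0.703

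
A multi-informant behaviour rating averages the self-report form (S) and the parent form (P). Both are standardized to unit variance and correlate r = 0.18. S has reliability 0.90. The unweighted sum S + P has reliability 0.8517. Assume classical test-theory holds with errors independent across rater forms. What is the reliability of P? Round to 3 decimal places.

0.750

Var(S+P) = 2 + 2·0.18 = 2.360.
True-score variance = ρ_S + ρ_P + 2·0.18, so 0.8517 = (0.90 + ρ_P + 0.36) / 2.360.
ρ_P = 0.8517·2.360 − 0.90 − 0.36 = 0.750.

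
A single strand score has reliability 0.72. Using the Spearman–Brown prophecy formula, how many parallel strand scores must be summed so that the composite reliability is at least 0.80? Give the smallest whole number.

2

k ≥ ρ*(1−ρ₁)/(ρ₁(1−ρ*)) = 0.80·0.28 / (0.72·0.20) = 1.556.
Smallest integer k = 2.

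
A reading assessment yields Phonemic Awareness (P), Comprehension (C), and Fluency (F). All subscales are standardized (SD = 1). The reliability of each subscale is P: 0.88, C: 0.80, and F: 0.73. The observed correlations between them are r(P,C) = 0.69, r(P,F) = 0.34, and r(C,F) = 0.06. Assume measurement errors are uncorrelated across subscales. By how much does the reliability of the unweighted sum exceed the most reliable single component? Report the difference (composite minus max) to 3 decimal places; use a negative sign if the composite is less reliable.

Var(sum) = 3 + 2.18 = 5.18; true-score variance = 2.41 + 2.18 = 4.59; composite reliability = 0.8861.
Max component reliability = 0.8800.
Difference = 0.8861 − 0.8800 = 0.006.

0.006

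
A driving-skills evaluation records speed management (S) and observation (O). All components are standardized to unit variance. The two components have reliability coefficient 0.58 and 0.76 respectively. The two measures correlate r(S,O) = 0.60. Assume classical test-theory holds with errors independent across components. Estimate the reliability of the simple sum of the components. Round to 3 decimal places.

Var(S+O) = 2 + 2·[0.60] = 2 + 1.2 = 3.2.
Because errors are independent across components, Cov(Tᵢ,Tⱼ) = Cov(Xᵢ,Xⱼ); the off-diagonal part of the true-score variance is the same as above.
True-score variance = [0.58 + 0.76] + 1.2 = 1.34 + 1.2 = 2.54.
Reliability = 2.54 / 3.2 = 0.794.

0.794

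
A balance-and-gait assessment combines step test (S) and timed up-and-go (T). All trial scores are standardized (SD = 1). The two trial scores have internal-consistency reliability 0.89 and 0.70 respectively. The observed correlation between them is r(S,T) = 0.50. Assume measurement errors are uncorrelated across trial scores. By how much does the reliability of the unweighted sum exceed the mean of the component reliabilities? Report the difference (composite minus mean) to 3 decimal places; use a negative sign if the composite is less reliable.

Var(sum) = 2 + 1 = 3; true-score variance = 1.59 + 1 = 2.59; composite reliability = 0.8633.
Mean component reliability = 0.7950.
Difference = 0.8633 − 0.7950 = 0.068.

0.068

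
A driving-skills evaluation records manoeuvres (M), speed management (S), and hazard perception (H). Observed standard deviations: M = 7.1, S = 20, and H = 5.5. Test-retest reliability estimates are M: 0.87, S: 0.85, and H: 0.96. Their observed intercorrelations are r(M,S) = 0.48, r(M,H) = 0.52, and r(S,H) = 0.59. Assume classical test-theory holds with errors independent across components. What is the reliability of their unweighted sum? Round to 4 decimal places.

0.9139

Var(M+S+H) = 7.1² + 20² + 5.5² + 2·[7.1·20·0.48 + 7.1·5.5·0.52 + 20·5.5·0.59] = 480.66 + 306.732 = 787.392.
With uncorrelated errors the cross-covariances are all true-score covariance, so they carry over unchanged; only the diagonal terms shrink to ρᵢσᵢ².
True-score variance = [7.1²·0.87 + 20²·0.85 + 5.5²·0.96] + 306.732 = 412.897 + 306.732 = 719.629.
Reliability = 719.629 / 787.392 = 0.9139.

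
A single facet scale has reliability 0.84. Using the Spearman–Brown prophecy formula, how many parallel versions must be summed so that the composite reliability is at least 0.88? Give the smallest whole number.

2

k ≥ ρ*(1−ρ₁)/(ρ₁(1−ρ*)) = 0.88·0.16 / (0.84·0.12) = 1.397.
Smallest integer k = 2.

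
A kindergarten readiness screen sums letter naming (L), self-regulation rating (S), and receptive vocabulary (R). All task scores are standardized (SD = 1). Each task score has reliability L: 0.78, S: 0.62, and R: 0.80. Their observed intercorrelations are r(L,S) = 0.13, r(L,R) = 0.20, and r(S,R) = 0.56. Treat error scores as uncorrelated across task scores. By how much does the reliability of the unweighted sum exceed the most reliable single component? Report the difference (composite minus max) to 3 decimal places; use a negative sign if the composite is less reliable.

0.033

Var(sum) = 3 + 1.78 = 4.78; true-score variance = 2.2 + 1.78 = 3.98; composite reliability = 0.8326.
Max component reliability = 0.8000.
Difference = 0.8326 − 0.8000 = 0.033.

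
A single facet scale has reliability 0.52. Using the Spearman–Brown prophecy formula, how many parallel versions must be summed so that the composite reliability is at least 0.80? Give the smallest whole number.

k ≥ ρ*(1−ρ₁)/(ρ₁(1−ρ*)) = 0.80·0.48 / (0.52·0.20) = 3.692.
Smallest integer k = 4.

4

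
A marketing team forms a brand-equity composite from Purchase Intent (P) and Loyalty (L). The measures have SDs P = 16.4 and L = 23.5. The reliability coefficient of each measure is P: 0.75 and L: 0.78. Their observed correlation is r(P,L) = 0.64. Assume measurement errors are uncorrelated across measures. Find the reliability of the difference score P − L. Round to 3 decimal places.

Var(P−L) = 16.4² + 23.5² − 2·16.4·23.5·0.64 = 821.21 − 493.312 = 327.898.
With uncorrelated errors the cross-covariances are all true-score covariance, so they carry over unchanged; only the diagonal terms shrink to ρᵢσᵢ².
True-score variance = [16.4²·0.75 + 23.5²·0.78] − 493.312 = 632.475 − 493.312 = 139.163.
Reliability = 139.163 / 327.898 = 0.424.

0.424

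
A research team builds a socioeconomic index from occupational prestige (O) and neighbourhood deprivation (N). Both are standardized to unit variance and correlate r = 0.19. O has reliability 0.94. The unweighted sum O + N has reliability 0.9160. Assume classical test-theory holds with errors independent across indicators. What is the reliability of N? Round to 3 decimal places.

0.860

Var(O+N) = 2 + 2·0.19 = 2.380.
True-score variance = ρ_O + ρ_N + 2·0.19, so 0.9160 = (0.94 + ρ_N + 0.38) / 2.380.
ρ_N = 0.9160·2.380 − 0.94 − 0.38 = 0.860.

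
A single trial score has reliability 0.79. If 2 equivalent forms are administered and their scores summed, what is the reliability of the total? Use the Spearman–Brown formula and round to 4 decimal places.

ρ_k = kρ / (1 + (k−1)ρ) = 2·0.79 / (1 + 1·0.79) = 1.580 / 1.790 = 0.8827.

0.8827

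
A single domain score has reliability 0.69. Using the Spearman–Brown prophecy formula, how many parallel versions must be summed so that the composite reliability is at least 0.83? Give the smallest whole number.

3

k ≥ ρ*(1−ρ₁)/(ρ₁(1−ρ*)) = 0.83·0.31 / (0.69·0.17) = 2.194.
Smallest integer k = 3.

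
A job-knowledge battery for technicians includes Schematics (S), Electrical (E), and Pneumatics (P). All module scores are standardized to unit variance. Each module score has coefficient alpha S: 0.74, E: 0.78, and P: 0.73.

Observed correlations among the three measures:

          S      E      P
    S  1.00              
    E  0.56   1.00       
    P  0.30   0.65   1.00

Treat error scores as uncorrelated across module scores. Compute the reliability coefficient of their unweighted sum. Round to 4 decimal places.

Var(S+E+P) = 3 + 2·[0.56 + 0.30 + 0.65] = 3 + 3.02 = 6.02.
Because errors are independent across components, Cov(Tᵢ,Tⱼ) = Cov(Xᵢ,Xⱼ); the off-diagonal part of the true-score variance is the same as above.
True-score variance = [0.74 + 0.78 + 0.73] + 3.02 = 2.25 + 3.02 = 5.27.
Reliability = 5.27 / 6.02 = 0.8754.

0.8754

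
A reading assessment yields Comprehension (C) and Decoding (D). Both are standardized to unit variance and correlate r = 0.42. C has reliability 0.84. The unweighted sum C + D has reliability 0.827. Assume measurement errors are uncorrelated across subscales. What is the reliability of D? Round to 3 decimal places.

Var(C+D) = 2 + 2·0.42 = 2.840.
True-score variance = ρ_C + ρ_D + 2·0.42, so 0.827 = (0.84 + ρ_D + 0.84) / 2.840.
ρ_D = 0.827·2.840 − 0.84 − 0.84 = 0.669.

0.669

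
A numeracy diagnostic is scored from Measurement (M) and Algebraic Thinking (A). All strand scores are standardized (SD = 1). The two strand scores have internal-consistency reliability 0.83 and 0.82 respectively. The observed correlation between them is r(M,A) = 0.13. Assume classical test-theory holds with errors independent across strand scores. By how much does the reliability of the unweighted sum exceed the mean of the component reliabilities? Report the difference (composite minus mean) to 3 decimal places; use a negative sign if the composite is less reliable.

Var(sum) = 2 + 0.26 = 2.26; true-score variance = 1.65 + 0.26 = 1.91; composite reliability = 0.8451.
Mean component reliability = 0.8250.
Difference = 0.8451 − 0.8250 = 0.020.

0.020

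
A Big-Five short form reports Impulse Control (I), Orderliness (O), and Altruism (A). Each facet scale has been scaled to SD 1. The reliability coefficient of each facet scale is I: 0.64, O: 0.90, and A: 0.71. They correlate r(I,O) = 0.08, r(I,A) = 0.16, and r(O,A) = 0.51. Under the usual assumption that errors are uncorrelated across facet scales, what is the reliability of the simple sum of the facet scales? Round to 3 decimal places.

0.833

Var(I+O+A) = 3 + 2·[0.08 + 0.16 + 0.51] = 3 + 1.5 = 4.5.
Under uncorrelated errors the observed covariances equal the true-score covariances, so only the own-variance terms attenuate.
True-score variance = [0.64 + 0.90 + 0.71] + 1.5 = 2.25 + 1.5 = 3.75.
Reliability = 3.75 / 4.5 = 0.833.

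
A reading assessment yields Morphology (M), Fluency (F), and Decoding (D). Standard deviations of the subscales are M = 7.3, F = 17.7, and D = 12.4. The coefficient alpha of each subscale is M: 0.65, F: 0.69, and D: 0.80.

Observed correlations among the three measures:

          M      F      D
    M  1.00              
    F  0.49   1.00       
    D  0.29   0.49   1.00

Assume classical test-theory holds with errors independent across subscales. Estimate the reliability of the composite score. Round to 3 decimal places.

Var(M+F+D) = 7.3² + 17.7² + 12.4² + 2·[7.3·17.7·0.49 + 7.3·12.4·0.29 + 17.7·12.4·0.49] = 520.34 + 394.218 = 914.558.
Because errors are independent across components, Cov(Tᵢ,Tⱼ) = Cov(Xᵢ,Xⱼ); the off-diagonal part of the true-score variance is the same as above.
True-score variance = [7.3²·0.65 + 17.7²·0.69 + 12.4²·0.80] + 394.218 = 373.817 + 394.218 = 768.034.
Reliability = 768.034 / 914.558 = 0.840.

0.840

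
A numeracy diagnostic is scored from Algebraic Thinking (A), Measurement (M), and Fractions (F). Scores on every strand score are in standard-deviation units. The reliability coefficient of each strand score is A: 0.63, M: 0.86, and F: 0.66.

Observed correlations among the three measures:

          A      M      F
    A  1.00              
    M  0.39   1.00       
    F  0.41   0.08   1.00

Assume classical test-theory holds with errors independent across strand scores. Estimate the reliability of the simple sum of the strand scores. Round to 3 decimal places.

Var(A+M+F) = 3 + 2·[0.39 + 0.41 + 0.08] = 3 + 1.76 = 4.76.
Under uncorrelated errors the observed covariances equal the true-score covariances, so only the own-variance terms attenuate.
True-score variance = [0.63 + 0.86 + 0.66] + 1.76 = 2.15 + 1.76 = 3.91.
Reliability = 3.91 / 4.76 = 0.821.

0.821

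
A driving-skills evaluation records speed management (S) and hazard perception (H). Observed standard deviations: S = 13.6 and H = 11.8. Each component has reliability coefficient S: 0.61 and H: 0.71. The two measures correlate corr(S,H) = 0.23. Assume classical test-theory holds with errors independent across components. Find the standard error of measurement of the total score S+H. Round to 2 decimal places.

10.61

Var(total) = 324.2 + 73.8208 = 398.021.
True-score variance = 211.686 + 73.8208 = 285.507, so reliability = 0.7173.
Error variance = 398.021 − 285.507 = 112.514; SEM = √112.514 = 10.61.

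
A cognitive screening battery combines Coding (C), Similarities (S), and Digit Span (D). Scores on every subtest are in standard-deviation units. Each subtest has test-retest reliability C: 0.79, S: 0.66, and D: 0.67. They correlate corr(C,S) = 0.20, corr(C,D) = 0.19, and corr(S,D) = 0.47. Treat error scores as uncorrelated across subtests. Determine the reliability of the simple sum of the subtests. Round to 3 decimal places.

0.814

Var(C+S+D) = 3 + 2·[0.20 + 0.19 + 0.47] = 3 + 1.72 = 4.72.
Under uncorrelated errors the observed covariances equal the true-score covariances, so only the own-variance terms attenuate.
True-score variance = [0.79 + 0.66 + 0.67] + 1.72 = 2.12 + 1.72 = 3.84.
Reliability = 3.84 / 4.72 = 0.814.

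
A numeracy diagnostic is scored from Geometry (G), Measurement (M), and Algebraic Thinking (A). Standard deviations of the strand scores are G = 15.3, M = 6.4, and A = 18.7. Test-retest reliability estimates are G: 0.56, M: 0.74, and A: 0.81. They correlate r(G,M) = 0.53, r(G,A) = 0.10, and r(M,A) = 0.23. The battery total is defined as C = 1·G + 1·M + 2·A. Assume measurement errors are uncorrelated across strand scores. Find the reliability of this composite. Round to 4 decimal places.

Var(C) = 15.3² + 6.4² + 2²·18.7² + 2·[15.3·6.4·0.53 + 2·15.3·18.7·0.10 + 2·6.4·18.7·0.23] = 1673.81 + 328.345 = 2002.15.
Under uncorrelated errors the observed covariances equal the true-score covariances, so only the own-variance terms attenuate.
True-score variance = [15.3²·0.56 + 6.4²·0.74 + 2²·18.7²·0.81] + 328.345 = 1294.4 + 328.345 = 1622.74.
Reliability = 1622.74 / 2002.15 = 0.8105.

0.8105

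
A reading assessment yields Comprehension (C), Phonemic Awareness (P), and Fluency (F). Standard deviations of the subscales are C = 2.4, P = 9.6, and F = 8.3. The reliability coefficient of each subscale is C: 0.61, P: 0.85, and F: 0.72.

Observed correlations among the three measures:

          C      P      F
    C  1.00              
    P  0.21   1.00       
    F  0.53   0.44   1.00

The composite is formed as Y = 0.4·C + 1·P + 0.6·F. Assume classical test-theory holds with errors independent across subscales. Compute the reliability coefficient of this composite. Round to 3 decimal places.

0.875

Var(Y) = 0.4²·2.4² + 9.6² + 0.6²·8.3² + 2·[0.4·2.4·9.6·0.21 + 0.24·2.4·8.3·0.53 + 0.6·9.6·8.3·0.44] = 117.882 + 51.0094 = 168.891.
Because errors are independent across components, Cov(Tᵢ,Tⱼ) = Cov(Xᵢ,Xⱼ); the off-diagonal part of the true-score variance is the same as above.
True-score variance = [0.4²·2.4²·0.61 + 9.6²·0.85 + 0.6²·8.3²·0.72] + 51.0094 = 96.7545 + 51.0094 = 147.764.
Reliability = 147.764 / 168.891 = 0.875.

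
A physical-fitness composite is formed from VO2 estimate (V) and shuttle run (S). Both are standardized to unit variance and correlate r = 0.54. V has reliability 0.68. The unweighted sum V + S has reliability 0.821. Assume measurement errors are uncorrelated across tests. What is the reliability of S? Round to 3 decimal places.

Var(V+S) = 2 + 2·0.54 = 3.080.
True-score variance = ρ_V + ρ_S + 2·0.54, so 0.821 = (0.68 + ρ_S + 1.08) / 3.080.
ρ_S = 0.821·3.080 − 0.68 − 1.08 = 0.769.

0.769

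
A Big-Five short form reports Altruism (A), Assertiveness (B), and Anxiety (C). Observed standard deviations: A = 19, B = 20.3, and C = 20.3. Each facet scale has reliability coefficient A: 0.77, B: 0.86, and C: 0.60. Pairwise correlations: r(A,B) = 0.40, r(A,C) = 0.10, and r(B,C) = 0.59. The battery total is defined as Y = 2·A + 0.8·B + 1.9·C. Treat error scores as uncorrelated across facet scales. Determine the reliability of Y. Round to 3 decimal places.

0.796

Var(Y) = 2²·19² + 0.8²·20.3² + 1.9²·20.3² + 2·[1.6·19·20.3·0.40 + 3.8·19·20.3·0.10 + 1.52·20.3·20.3·0.59] = 3195.38 + 1525.95 = 4721.34.
Under uncorrelated errors the observed covariances equal the true-score covariances, so only the own-variance terms attenuate.
True-score variance = [2²·19²·0.77 + 0.8²·20.3²·0.86 + 1.9²·20.3²·0.60] + 1525.95 = 2231.28 + 1525.95 = 3757.23.
Reliability = 3757.23 / 4721.34 = 0.796.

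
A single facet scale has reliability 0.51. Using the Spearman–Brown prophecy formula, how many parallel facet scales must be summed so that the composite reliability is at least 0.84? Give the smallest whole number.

6

k ≥ ρ*(1−ρ₁)/(ρ₁(1−ρ*)) = 0.84·0.49 / (0.51·0.16) = 5.044.
Smallest integer k = 6.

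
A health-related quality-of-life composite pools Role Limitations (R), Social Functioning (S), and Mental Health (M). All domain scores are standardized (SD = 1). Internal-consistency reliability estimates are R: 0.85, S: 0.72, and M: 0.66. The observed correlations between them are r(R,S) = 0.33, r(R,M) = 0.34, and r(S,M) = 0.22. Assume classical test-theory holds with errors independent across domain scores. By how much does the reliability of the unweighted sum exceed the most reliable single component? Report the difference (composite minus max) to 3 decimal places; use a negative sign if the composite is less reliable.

Var(sum) = 3 + 1.78 = 4.78; true-score variance = 2.23 + 1.78 = 4.01; composite reliability = 0.8389.
Max component reliability = 0.8500.
Difference = 0.8389 − 0.8500 = -0.011.

-0.011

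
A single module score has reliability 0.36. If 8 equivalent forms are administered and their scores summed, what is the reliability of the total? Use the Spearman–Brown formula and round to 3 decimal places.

0.818

ρ_k = kρ / (1 + (k−1)ρ) = 8·0.36 / (1 + 7·0.36) = 2.880 / 3.520 = 0.818.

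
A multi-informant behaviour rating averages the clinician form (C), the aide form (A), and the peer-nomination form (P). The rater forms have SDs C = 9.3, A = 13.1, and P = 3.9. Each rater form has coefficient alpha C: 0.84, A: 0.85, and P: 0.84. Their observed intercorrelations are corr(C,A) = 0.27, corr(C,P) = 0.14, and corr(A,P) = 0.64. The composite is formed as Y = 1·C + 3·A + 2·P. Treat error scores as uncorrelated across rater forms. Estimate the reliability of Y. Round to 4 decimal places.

Var(Y) = 9.3² + 3²·13.1² + 2²·3.9² + 2·[3·9.3·13.1·0.27 + 2·9.3·3.9·0.14 + 6·13.1·3.9·0.64] = 1691.82 + 610.047 = 2301.87.
Because errors are independent across components, Cov(Tᵢ,Tⱼ) = Cov(Xᵢ,Xⱼ); the off-diagonal part of the true-score variance is the same as above.
True-score variance = [9.3²·0.84 + 3²·13.1²·0.85 + 2²·3.9²·0.84] + 610.047 = 1436.57 + 610.047 = 2046.62.
Reliability = 2046.62 / 2301.87 = 0.8891.

0.8891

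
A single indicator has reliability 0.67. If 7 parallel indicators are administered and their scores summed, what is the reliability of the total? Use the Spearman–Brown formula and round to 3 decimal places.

0.934

ρ_k = kρ / (1 + (k−1)ρ) = 7·0.67 / (1 + 6·0.67) = 4.690 / 5.020 = 0.934.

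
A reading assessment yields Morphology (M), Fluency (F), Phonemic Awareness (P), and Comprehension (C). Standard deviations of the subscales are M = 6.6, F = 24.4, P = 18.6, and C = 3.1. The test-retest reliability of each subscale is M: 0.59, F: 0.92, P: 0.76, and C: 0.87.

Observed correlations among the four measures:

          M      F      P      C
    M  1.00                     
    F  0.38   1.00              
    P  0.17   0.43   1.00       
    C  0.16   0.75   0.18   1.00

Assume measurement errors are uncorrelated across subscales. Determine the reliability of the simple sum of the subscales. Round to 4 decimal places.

0.9114

Var(M+F+P+C) = 6.6² + 24.4² + 18.6² + 3.1² + 2·[6.6·24.4·0.38 + 6.6·18.6·0.17 + 6.6·3.1·0.16 + 24.4·18.6·0.43 + 24.4·3.1·0.75 + 18.6·3.1·0.18] = 994.49 + 695.196 = 1689.69.
Because errors are independent across components, Cov(Tᵢ,Tⱼ) = Cov(Xᵢ,Xⱼ); the off-diagonal part of the true-score variance is the same as above.
True-score variance = [6.6²·0.59 + 24.4²·0.92 + 18.6²·0.76 + 3.1²·0.87] + 695.196 = 844.722 + 695.196 = 1539.92.
Reliability = 1539.92 / 1689.69 = 0.9114.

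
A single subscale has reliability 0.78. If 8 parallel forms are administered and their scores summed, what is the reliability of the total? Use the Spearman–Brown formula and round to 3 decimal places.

0.966

ρ_k = kρ / (1 + (k−1)ρ) = 8·0.78 / (1 + 7·0.78) = 6.240 / 6.460 = 0.966.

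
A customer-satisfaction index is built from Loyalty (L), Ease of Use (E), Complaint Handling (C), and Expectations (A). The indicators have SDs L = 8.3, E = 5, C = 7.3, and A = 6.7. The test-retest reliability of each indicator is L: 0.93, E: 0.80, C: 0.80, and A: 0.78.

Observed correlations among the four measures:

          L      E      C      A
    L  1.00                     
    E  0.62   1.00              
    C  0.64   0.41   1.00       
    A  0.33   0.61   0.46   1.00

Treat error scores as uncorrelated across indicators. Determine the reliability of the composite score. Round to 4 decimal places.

Var(L+E+C+A) = 8.3² + 5² + 7.3² + 6.7² + 2·[8.3·5·0.62 + 8.3·7.3·0.64 + 8.3·6.7·0.33 + 5·7.3·0.41 + 5·6.7·0.61 + 7.3·6.7·0.46] = 192.07 + 281.515 = 473.585.
Because errors are independent across components, Cov(Tᵢ,Tⱼ) = Cov(Xᵢ,Xⱼ); the off-diagonal part of the true-score variance is the same as above.
True-score variance = [8.3²·0.93 + 5²·0.80 + 7.3²·0.80 + 6.7²·0.78] + 281.515 = 161.714 + 281.515 = 443.229.
Reliability = 443.229 / 473.585 = 0.9359.

0.9359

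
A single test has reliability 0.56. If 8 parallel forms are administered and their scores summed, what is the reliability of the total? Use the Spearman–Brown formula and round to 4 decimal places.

ρ_k = kρ / (1 + (k−1)ρ) = 8·0.56 / (1 + 7·0.56) = 4.480 / 4.920 = 0.9106.

0.9106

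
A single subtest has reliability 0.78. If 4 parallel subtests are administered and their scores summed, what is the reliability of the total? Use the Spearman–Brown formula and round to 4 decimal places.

0.9341

ρ_k = kρ / (1 + (k−1)ρ) = 4·0.78 / (1 + 3·0.78) = 3.120 / 3.340 = 0.9341.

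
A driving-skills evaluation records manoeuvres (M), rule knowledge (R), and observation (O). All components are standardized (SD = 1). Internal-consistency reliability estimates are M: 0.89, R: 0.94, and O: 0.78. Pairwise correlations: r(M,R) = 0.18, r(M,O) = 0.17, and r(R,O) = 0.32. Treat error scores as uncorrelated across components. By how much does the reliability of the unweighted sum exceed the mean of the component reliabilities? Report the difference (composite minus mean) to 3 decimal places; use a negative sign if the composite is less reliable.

Var(sum) = 3 + 1.34 = 4.34; true-score variance = 2.61 + 1.34 = 3.95; composite reliability = 0.9101.
Mean component reliability = 0.8700.
Difference = 0.9101 − 0.8700 = 0.040.

0.040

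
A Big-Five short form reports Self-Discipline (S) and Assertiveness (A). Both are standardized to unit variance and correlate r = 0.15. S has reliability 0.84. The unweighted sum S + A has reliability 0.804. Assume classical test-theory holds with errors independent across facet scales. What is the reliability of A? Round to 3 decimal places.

0.709

Var(S+A) = 2 + 2·0.15 = 2.300.
True-score variance = ρ_S + ρ_A + 2·0.15, so 0.804 = (0.84 + ρ_A + 0.30) / 2.300.
ρ_A = 0.804·2.300 − 0.84 − 0.30 = 0.709.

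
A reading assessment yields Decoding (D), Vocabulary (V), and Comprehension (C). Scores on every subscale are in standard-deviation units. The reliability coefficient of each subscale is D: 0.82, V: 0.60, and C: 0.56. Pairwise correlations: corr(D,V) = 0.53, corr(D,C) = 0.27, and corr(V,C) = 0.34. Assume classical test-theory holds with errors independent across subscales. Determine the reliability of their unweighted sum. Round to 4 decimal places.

Var(D+V+C) = 3 + 2·[0.53 + 0.27 + 0.34] = 3 + 2.28 = 5.28.
Because errors are independent across components, Cov(Tᵢ,Tⱼ) = Cov(Xᵢ,Xⱼ); the off-diagonal part of the true-score variance is the same as above.
True-score variance = [0.82 + 0.60 + 0.56] + 2.28 = 1.98 + 2.28 = 4.26.
Reliability = 4.26 / 5.28 = 0.8068.

0.8068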